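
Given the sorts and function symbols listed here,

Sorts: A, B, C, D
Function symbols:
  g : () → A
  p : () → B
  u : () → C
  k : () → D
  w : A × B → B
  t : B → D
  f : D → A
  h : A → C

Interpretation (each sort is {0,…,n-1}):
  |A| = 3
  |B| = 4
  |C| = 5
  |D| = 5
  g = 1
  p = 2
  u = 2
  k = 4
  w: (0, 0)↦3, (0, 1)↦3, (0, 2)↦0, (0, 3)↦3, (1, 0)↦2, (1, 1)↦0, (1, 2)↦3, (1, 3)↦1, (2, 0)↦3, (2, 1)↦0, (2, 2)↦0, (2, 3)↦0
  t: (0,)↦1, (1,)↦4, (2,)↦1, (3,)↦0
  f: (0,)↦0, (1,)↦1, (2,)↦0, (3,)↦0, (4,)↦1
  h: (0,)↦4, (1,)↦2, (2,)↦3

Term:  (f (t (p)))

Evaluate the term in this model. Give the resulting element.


value = 1

  p = 2
  (t (p)) = t(2,) = 1
  (f (t (p))) = f(1,) = 1


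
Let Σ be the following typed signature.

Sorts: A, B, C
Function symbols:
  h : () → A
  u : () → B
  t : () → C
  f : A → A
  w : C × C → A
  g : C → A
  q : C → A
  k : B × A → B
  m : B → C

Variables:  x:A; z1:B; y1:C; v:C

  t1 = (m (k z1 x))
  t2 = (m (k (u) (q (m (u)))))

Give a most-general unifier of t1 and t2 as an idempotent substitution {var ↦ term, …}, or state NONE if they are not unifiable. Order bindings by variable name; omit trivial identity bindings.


{x ↦ (q (m (u))), z1 ↦ (u)}


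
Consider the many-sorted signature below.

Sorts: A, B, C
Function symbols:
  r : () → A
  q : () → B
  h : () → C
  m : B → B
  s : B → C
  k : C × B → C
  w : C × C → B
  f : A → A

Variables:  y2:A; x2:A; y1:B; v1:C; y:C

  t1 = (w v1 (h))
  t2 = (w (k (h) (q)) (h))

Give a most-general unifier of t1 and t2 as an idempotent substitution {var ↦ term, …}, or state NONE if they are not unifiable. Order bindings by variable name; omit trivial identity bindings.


{v1 ↦ (k (h) (q))}


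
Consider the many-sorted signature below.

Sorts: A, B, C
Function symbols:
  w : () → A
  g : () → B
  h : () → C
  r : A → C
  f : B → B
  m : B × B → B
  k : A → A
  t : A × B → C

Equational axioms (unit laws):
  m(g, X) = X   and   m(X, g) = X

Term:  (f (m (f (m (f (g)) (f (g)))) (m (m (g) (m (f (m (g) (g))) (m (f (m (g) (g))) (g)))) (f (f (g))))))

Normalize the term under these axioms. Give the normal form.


normal form = (f (m (f (m (f (g)) (f (g)))) (m (m (f (g)) (f (g))) (f (f (g))))))

1. (f (m (f (m (f (g)) (f (g)))) (m (m (g) (m (f (m (g) (g))) (m (f (m (g) (g))) (g)))) (f (f (g))))))  →  (f (m (f (m (f (g)) (f (g)))) (m (m (f (m (g) (g))) (m (f (m (g) (g))) (g))) (f (f (g))))))
2. (f (m (f (m (f (g)) (f (g)))) (m (m (f (m (g) (g))) (m (f (m (g) (g))) (g))) (f (f (g))))))  →  (f (m (f (m (f (g)) (f (g)))) (m (m (f (g)) (m (f (m (g) (g))) (g))) (f (f (g))))))
3. (f (m (f (m (f (g)) (f (g)))) (m (m (f (g)) (m (f (m (g) (g))) (g))) (f (f (g))))))  →  (f (m (f (m (f (g)) (f (g)))) (m (m (f (g)) (f (m (g) (g)))) (f (f (g))))))
4. (f (m (f (m (f (g)) (f (g)))) (m (m (f (g)) (f (m (g) (g)))) (f (f (g))))))  →  (f (m (f (m (f (g)) (f (g)))) (m (m (f (g)) (f (g))) (f (f (g))))))


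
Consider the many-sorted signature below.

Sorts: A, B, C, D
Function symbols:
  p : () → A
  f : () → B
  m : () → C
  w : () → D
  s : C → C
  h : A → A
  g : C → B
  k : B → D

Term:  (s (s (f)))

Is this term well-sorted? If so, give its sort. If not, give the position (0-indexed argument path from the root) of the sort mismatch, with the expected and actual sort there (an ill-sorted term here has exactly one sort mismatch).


    (f) : B
  (s (f)) : ✗ arg 0 at [0, 0] has sort B, expected C

ill-sorted at position [0, 0]: expected C, got B


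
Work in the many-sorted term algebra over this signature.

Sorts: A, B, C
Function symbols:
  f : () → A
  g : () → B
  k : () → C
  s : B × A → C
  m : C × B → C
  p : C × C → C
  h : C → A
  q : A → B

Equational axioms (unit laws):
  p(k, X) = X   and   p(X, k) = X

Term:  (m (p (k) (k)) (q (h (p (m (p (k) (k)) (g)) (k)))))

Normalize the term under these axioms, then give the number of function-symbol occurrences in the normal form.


size = 7

1. (m (p (k) (k)) (q (h (p (m (p (k) (k)) (g)) (k)))))  →  (m (k) (q (h (p (m (p (k) (k)) (g)) (k)))))
2. (m (k) (q (h (p (m (p (k) (k)) (g)) (k)))))  →  (m (k) (q (h (m (p (k) (k)) (g)))))
3. (m (k) (q (h (m (p (k) (k)) (g)))))  →  (m (k) (q (h (m (k) (g)))))
normal form: (m (k) (q (h (m (k) (g)))))


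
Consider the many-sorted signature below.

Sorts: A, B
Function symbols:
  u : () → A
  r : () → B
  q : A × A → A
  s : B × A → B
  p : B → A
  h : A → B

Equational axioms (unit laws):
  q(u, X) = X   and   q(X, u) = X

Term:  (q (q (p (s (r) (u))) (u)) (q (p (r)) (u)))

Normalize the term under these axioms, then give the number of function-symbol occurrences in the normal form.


size = 7

1. (q (q (p (s (r) (u))) (u)) (q (p (r)) (u)))  →  (q (p (s (r) (u))) (q (p (r)) (u)))
2. (q (p (s (r) (u))) (q (p (r)) (u)))  →  (q (p (s (r) (u))) (p (r)))
normal form: (q (p (s (r) (u))) (p (r)))


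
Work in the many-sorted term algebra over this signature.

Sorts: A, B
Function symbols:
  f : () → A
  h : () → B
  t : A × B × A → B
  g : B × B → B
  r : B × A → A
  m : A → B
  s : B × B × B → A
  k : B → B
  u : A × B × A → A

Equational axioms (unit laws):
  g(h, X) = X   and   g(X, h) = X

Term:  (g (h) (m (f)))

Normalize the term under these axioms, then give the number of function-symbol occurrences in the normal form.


1. (g (h) (m (f)))  →  (m (f))
normal form: (m (f))

size = 2


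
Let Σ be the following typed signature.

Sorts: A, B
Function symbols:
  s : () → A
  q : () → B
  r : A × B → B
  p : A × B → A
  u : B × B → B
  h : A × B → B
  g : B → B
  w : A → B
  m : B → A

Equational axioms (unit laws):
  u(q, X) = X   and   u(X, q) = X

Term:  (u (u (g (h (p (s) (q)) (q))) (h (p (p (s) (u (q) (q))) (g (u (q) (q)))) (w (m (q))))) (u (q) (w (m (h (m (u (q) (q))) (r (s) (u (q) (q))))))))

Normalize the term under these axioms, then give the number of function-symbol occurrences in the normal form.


size = 26

1. (u (u (g (h (p (s) (q)) (q))) (h (p (p (s) (u (q) (q))) (g (u (q) (q)))) (w (m (q))))) (u (q) (w (m (h (m (u (q) (q))) (r (s) (u (q) (q))))))))  →  (u (u (g (h (p (s) (q)) (q))) (h (p (p (s) (q)) (g (u (q) (q)))) (w (m (q))))) (u (q) (w (m (h (m (u (q) (q))) (r (s) (u (q) (q))))))))
2. (u (u (g (h (p (s) (q)) (q))) (h (p (p (s) (q)) (g (u (q) (q)))) (w (m (q))))) (u (q) (w (m (h (m (u (q) (q))) (r (s) (u (q) (q))))))))  →  (u (u (g (h (p (s) (q)) (q))) (h (p (p (s) (q)) (g (q))) (w (m (q))))) (u (q) (w (m (h (m (u (q) (q))) (r (s) (u (q) (q))))))))
3. (u (u (g (h (p (s) (q)) (q))) (h (p (p (s) (q)) (g (q))) (w (m (q))))) (u (q) (w (m (h (m (u (q) (q))) (r (s) (u (q) (q))))))))  →  (u (u (g (h (p (s) (q)) (q))) (h (p (p (s) (q)) (g (q))) (w (m (q))))) (w (m (h (m (u (q) (q))) (r (s) (u (q) (q)))))))
4. (u (u (g (h (p (s) (q)) (q))) (h (p (p (s) (q)) (g (q))) (w (m (q))))) (w (m (h (m (u (q) (q))) (r (s) (u (q) (q)))))))  →  (u (u (g (h (p (s) (q)) (q))) (h (p (p (s) (q)) (g (q))) (w (m (q))))) (w (m (h (m (q)) (r (s) (u (q) (q)))))))
5. (u (u (g (h (p (s) (q)) (q))) (h (p (p (s) (q)) (g (q))) (w (m (q))))) (w (m (h (m (q)) (r (s) (u (q) (q)))))))  →  (u (u (g (h (p (s) (q)) (q))) (h (p (p (s) (q)) (g (q))) (w (m (q))))) (w (m (h (m (q)) (r (s) (q))))))
normal form: (u (u (g (h (p (s) (q)) (q))) (h (p (p (s) (q)) (g (q))) (w (m (q))))) (w (m (h (m (q)) (r (s) (q))))))


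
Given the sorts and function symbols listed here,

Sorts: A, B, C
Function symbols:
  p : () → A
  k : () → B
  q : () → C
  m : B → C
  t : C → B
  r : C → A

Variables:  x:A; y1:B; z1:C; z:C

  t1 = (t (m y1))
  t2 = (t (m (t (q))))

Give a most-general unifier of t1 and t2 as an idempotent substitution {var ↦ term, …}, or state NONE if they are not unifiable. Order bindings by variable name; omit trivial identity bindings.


{y1 ↦ (t (q))}


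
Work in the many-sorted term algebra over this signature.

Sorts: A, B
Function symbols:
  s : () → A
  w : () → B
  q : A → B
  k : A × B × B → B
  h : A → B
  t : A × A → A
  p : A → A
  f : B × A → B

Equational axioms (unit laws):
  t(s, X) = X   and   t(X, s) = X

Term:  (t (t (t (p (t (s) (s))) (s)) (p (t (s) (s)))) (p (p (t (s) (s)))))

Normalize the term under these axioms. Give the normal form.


1. (t (t (t (p (t (s) (s))) (s)) (p (t (s) (s)))) (p (p (t (s) (s)))))  →  (t (t (p (t (s) (s))) (p (t (s) (s)))) (p (p (t (s) (s)))))
2. (t (t (p (t (s) (s))) (p (t (s) (s)))) (p (p (t (s) (s)))))  →  (t (t (p (s)) (p (t (s) (s)))) (p (p (t (s) (s)))))
3. (t (t (p (s)) (p (t (s) (s)))) (p (p (t (s) (s)))))  →  (t (t (p (s)) (p (s))) (p (p (t (s) (s)))))
4. (t (t (p (s)) (p (s))) (p (p (t (s) (s)))))  →  (t (t (p (s)) (p (s))) (p (p (s))))

normal form = (t (t (p (s)) (p (s))) (p (p (s))))


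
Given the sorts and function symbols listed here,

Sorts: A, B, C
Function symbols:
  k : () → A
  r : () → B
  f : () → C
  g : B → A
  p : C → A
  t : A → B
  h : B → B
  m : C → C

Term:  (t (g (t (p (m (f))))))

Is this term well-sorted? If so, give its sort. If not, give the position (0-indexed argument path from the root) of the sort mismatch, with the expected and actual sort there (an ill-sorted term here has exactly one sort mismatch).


well-sorted; sort = B

          (f) : C
        (m (f)) : C
      (p (m (f))) : A
    (t (p (m (f)))) : B
  (g (t (p (m (f))))) : A
(t (g (t (p (m (f)))))) : B


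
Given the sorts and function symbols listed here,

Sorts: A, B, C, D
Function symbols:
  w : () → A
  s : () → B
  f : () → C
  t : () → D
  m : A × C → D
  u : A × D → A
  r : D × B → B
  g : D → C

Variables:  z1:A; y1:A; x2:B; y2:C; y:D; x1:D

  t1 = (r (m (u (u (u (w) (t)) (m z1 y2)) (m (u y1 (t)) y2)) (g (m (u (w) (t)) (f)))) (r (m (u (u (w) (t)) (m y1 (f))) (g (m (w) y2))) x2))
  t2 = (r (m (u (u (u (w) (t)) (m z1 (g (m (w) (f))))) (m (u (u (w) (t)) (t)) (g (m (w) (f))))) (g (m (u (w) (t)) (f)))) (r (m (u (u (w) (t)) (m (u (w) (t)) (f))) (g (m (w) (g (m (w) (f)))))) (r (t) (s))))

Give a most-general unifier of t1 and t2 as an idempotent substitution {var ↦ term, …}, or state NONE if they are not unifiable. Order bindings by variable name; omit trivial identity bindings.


{x2 ↦ (r (t) (s)), y1 ↦ (u (w) (t)), y2 ↦ (g (m (w) (f)))}


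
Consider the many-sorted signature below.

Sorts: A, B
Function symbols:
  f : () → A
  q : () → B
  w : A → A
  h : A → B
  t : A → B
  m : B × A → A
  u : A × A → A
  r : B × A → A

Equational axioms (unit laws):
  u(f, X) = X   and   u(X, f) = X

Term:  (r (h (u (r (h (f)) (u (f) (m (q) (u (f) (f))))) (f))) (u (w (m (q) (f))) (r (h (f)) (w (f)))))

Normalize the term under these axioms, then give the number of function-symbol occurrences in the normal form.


1. (r (h (u (r (h (f)) (u (f) (m (q) (u (f) (f))))) (f))) (u (w (m (q) (f))) (r (h (f)) (w (f)))))  →  (r (h (r (h (f)) (u (f) (m (q) (u (f) (f)))))) (u (w (m (q) (f))) (r (h (f)) (w (f)))))
2. (r (h (r (h (f)) (u (f) (m (q) (u (f) (f)))))) (u (w (m (q) (f))) (r (h (f)) (w (f)))))  →  (r (h (r (h (f)) (m (q) (u (f) (f))))) (u (w (m (q) (f))) (r (h (f)) (w (f)))))
3. (r (h (r (h (f)) (m (q) (u (f) (f))))) (u (w (m (q) (f))) (r (h (f)) (w (f)))))  →  (r (h (r (h (f)) (m (q) (f)))) (u (w (m (q) (f))) (r (h (f)) (w (f)))))
normal form: (r (h (r (h (f)) (m (q) (f)))) (u (w (m (q) (f))) (r (h (f)) (w (f)))))

size = 18


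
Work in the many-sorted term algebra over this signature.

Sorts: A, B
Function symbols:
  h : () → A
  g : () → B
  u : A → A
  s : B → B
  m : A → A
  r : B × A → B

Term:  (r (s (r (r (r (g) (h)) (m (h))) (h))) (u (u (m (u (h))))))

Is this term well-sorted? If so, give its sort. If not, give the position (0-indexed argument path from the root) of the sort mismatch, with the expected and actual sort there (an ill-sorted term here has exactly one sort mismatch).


well-sorted; sort = B

          (g) : B
          (h) : A
        (r (g) (h)) : B
          (h) : A
        (m (h)) : A
      (r (r (g) (h)) (m (h))) : B
      (h) : A
    (r (r (r (g) (h)) (m (h))) (h)) : B
  (s (r (r (r (g) (h)) (m (h))) (h))) : B
          (h) : A
        (u (h)) : A
      (m (u (h))) : A
    (u (m (u (h)))) : A
  (u (u (m (u (h))))) : A
(r (s (r (r (r (g) (h)) (m (h))) (h))) (u (u (m (u (h)))))) : B


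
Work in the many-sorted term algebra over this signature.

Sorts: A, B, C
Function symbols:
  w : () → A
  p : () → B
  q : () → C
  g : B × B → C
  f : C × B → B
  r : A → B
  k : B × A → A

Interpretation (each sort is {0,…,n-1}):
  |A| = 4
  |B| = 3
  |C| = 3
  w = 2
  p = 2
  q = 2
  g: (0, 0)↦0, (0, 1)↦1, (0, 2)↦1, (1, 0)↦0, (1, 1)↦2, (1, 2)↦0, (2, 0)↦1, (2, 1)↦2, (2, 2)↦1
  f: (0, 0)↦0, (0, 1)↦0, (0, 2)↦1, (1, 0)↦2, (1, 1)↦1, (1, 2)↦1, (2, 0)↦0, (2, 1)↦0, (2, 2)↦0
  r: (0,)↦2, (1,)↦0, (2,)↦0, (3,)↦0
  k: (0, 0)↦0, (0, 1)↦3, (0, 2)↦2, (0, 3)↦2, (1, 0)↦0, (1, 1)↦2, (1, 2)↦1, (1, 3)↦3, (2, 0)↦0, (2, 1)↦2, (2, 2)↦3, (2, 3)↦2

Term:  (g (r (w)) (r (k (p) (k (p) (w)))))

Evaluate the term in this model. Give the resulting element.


value = 0

  w = 2
  (r (w)) = r(2,) = 0
  p = 2
  p = 2
  w = 2
  (k (p) (w)) = k(2, 2) = 3
  (k (p) (k (p) (w))) = k(2, 3) = 2
  (r (k (p) (k (p) (w)))) = r(2,) = 0
  (g (r (w)) (r (k (p) (k (p) (w))))) = g(0, 0) = 0


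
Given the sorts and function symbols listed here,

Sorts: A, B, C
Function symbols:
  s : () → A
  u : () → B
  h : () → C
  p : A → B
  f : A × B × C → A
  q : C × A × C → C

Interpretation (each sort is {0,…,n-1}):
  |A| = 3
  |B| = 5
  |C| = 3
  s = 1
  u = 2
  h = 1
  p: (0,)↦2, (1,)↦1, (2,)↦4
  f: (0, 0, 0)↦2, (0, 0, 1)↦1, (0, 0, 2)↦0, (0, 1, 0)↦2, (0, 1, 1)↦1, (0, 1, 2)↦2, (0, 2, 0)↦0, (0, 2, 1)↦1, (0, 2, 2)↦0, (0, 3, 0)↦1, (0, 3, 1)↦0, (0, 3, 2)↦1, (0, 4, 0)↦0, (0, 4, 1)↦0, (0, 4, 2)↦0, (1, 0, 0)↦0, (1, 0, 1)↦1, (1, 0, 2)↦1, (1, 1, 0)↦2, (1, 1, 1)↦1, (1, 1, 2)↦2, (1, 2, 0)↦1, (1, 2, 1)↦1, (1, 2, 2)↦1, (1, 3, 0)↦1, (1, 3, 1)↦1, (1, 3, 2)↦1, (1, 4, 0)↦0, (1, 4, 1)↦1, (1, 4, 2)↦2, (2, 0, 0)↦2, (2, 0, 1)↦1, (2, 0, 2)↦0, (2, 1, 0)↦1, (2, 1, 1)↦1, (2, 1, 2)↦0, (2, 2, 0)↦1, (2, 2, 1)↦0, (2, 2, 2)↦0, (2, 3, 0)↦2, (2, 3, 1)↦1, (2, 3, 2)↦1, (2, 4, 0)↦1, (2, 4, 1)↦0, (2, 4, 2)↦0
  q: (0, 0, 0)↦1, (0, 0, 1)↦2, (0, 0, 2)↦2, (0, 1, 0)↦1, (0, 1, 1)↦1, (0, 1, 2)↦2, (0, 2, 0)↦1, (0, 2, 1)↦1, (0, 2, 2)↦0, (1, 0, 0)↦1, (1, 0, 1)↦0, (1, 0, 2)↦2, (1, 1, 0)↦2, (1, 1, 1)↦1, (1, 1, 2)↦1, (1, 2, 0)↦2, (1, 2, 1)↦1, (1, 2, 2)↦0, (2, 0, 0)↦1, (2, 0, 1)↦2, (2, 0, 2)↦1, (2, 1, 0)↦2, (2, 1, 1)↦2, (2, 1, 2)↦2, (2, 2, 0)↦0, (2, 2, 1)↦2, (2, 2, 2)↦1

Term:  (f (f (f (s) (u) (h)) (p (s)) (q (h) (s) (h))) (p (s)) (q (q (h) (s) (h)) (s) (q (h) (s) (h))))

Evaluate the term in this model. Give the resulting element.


  s = 1
  u = 2
  h = 1
  (f (s) (u) (h)) = f(1, 2, 1) = 1
  s = 1
  (p (s)) = p(1,) = 1
  h = 1
  s = 1
  h = 1
  (q (h) (s) (h)) = q(1, 1, 1) = 1
  (f (f (s) (u) (h)) (p (s)) (q (h) (s) (h))) = f(1, 1, 1) = 1
  s = 1
  (p (s)) = p(1,) = 1
  h = 1
  s = 1
  h = 1
  (q (h) (s) (h)) = q(1, 1, 1) = 1
  s = 1
  h = 1
  s = 1
  h = 1
  (q (h) (s) (h)) = q(1, 1, 1) = 1
  (q (q (h) (s) (h)) (s) (q (h) (s) (h))) = q(1, 1, 1) = 1
  (f (f (f (s) (u) (h)) (p (s)) (q (h) (s) (h))) (p (s)) (q (q (h) (s) (h)) (s) (q (h) (s) (h)))) = f(1, 1, 1) = 1

value = 1


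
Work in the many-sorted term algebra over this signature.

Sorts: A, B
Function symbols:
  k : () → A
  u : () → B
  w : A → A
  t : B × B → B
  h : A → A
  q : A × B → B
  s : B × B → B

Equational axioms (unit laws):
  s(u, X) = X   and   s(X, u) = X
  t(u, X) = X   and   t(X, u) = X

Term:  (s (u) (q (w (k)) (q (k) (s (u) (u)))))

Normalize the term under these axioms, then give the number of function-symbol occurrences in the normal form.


size = 6

1. (s (u) (q (w (k)) (q (k) (s (u) (u)))))  →  (q (w (k)) (q (k) (s (u) (u))))
2. (q (w (k)) (q (k) (s (u) (u))))  →  (q (w (k)) (q (k) (u)))
normal form: (q (w (k)) (q (k) (u)))


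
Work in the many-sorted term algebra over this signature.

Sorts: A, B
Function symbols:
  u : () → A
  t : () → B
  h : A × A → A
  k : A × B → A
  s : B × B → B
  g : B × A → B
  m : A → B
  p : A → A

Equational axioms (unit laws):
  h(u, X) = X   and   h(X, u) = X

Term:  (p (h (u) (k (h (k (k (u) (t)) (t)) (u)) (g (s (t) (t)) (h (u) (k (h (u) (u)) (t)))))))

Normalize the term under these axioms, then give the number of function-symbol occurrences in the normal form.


size = 14

1. (p (h (u) (k (h (k (k (u) (t)) (t)) (u)) (g (s (t) (t)) (h (u) (k (h (u) (u)) (t)))))))  →  (p (k (h (k (k (u) (t)) (t)) (u)) (g (s (t) (t)) (h (u) (k (h (u) (u)) (t))))))
2. (p (k (h (k (k (u) (t)) (t)) (u)) (g (s (t) (t)) (h (u) (k (h (u) (u)) (t))))))  →  (p (k (k (k (u) (t)) (t)) (g (s (t) (t)) (h (u) (k (h (u) (u)) (t))))))
3. (p (k (k (k (u) (t)) (t)) (g (s (t) (t)) (h (u) (k (h (u) (u)) (t))))))  →  (p (k (k (k (u) (t)) (t)) (g (s (t) (t)) (k (h (u) (u)) (t)))))
4. (p (k (k (k (u) (t)) (t)) (g (s (t) (t)) (k (h (u) (u)) (t)))))  →  (p (k (k (k (u) (t)) (t)) (g (s (t) (t)) (k (u) (t)))))
normal form: (p (k (k (k (u) (t)) (t)) (g (s (t) (t)) (k (u) (t)))))


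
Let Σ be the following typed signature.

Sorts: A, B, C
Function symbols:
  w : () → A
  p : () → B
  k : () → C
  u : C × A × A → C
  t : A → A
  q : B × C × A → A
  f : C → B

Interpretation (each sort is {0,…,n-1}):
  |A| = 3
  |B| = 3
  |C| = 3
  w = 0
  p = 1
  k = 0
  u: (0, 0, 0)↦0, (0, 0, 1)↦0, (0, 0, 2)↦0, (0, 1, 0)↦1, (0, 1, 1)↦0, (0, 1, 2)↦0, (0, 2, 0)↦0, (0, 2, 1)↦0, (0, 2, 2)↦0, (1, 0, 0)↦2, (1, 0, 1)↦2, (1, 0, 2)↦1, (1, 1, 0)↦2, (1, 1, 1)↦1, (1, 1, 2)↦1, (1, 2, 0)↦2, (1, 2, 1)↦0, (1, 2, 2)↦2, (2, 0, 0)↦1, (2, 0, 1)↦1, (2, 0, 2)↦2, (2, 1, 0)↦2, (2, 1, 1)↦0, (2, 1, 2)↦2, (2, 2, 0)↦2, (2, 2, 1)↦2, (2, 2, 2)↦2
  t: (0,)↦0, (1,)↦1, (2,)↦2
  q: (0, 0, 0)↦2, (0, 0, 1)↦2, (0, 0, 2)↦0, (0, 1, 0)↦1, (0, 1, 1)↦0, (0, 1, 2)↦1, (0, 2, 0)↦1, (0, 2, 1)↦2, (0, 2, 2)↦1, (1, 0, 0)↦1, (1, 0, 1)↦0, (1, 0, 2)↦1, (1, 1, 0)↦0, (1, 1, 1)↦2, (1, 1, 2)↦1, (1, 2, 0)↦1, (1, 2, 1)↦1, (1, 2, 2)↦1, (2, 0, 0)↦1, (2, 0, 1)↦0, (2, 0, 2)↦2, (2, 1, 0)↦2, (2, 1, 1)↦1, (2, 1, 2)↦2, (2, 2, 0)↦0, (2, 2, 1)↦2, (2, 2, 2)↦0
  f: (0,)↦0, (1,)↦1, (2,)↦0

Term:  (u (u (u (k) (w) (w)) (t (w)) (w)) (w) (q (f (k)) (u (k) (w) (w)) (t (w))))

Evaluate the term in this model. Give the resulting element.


  k = 0
  w = 0
  w = 0
  (u (k) (w) (w)) = u(0, 0, 0) = 0
  w = 0
  (t (w)) = t(0,) = 0
  w = 0
  (u (u (k) (w) (w)) (t (w)) (w)) = u(0, 0, 0) = 0
  w = 0
  k = 0
  (f (k)) = f(0,) = 0
  k = 0
  w = 0
  w = 0
  (u (k) (w) (w)) = u(0, 0, 0) = 0
  w = 0
  (t (w)) = t(0,) = 0
  (q (f (k)) (u (k) (w) (w)) (t (w))) = q(0, 0, 0) = 2
  (u (u (u (k) (w) (w)) (t (w)) (w)) (w) (q (f (k)) (u (k) (w) (w)) (t (w)))) = u(0, 0, 2) = 0

value = 0


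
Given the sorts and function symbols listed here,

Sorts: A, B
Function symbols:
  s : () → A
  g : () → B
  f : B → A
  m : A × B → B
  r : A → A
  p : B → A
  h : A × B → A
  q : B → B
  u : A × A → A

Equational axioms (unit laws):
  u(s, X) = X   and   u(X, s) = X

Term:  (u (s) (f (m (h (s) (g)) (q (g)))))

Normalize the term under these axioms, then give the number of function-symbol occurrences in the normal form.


1. (u (s) (f (m (h (s) (g)) (q (g)))))  →  (f (m (h (s) (g)) (q (g))))
normal form: (f (m (h (s) (g)) (q (g))))

size = 7


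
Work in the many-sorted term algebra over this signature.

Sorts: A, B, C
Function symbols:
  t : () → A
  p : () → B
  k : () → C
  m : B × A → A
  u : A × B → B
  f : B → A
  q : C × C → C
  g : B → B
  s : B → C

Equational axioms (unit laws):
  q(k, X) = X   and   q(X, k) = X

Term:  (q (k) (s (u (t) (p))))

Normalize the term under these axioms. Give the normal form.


normal form = (s (u (t) (p)))

1. (q (k) (s (u (t) (p))))  →  (s (u (t) (p)))


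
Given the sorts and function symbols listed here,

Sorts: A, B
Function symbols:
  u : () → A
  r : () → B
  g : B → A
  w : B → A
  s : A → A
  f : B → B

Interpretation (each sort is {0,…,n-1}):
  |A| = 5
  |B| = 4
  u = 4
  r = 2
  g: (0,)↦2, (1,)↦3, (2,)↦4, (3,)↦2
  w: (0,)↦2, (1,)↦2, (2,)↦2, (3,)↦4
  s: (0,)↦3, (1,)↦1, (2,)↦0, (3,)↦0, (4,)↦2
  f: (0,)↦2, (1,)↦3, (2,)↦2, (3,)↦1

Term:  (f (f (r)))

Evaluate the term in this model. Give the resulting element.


  r = 2
  (f (r)) = f(2,) = 2
  (f (f (r))) = f(2,) = 2

value = 2


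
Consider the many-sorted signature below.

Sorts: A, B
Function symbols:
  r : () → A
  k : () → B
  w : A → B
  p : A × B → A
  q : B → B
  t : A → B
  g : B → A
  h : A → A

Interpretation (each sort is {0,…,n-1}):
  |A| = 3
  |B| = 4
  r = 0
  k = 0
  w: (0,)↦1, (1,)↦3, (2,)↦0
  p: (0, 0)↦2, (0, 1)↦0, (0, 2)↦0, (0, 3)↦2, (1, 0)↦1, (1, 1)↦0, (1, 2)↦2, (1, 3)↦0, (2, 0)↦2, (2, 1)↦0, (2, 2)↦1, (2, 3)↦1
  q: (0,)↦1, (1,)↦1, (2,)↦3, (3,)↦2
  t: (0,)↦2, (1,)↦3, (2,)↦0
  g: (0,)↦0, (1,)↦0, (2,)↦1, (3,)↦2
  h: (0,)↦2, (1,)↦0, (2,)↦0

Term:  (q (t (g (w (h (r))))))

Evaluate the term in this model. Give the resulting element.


  r = 0
  (h (r)) = h(0,) = 2
  (w (h (r))) = w(2,) = 0
  (g (w (h (r)))) = g(0,) = 0
  (t (g (w (h (r))))) = t(0,) = 2
  (q (t (g (w (h (r)))))) = q(2,) = 3

value = 3


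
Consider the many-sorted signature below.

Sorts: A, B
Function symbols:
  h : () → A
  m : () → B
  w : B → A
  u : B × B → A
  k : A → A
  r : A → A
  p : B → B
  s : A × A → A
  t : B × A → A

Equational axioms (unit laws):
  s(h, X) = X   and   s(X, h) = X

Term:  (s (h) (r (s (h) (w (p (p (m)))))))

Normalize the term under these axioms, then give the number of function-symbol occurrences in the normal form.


size = 5

1. (s (h) (r (s (h) (w (p (p (m)))))))  →  (r (s (h) (w (p (p (m))))))
2. (r (s (h) (w (p (p (m))))))  →  (r (w (p (p (m)))))
normal form: (r (w (p (p (m)))))


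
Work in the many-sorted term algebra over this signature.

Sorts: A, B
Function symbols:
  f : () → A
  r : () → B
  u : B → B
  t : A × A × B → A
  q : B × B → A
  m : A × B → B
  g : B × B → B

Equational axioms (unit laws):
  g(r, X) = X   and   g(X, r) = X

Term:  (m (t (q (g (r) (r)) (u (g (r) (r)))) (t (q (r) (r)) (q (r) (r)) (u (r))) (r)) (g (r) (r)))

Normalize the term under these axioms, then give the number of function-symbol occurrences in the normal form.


1. (m (t (q (g (r) (r)) (u (g (r) (r)))) (t (q (r) (r)) (q (r) (r)) (u (r))) (r)) (g (r) (r)))  →  (m (t (q (r) (u (g (r) (r)))) (t (q (r) (r)) (q (r) (r)) (u (r))) (r)) (g (r) (r)))
2. (m (t (q (r) (u (g (r) (r)))) (t (q (r) (r)) (q (r) (r)) (u (r))) (r)) (g (r) (r)))  →  (m (t (q (r) (u (r))) (t (q (r) (r)) (q (r) (r)) (u (r))) (r)) (g (r) (r)))
3. (m (t (q (r) (u (r))) (t (q (r) (r)) (q (r) (r)) (u (r))) (r)) (g (r) (r)))  →  (m (t (q (r) (u (r))) (t (q (r) (r)) (q (r) (r)) (u (r))) (r)) (r))
normal form: (m (t (q (r) (u (r))) (t (q (r) (r)) (q (r) (r)) (u (r))) (r)) (r))

size = 17


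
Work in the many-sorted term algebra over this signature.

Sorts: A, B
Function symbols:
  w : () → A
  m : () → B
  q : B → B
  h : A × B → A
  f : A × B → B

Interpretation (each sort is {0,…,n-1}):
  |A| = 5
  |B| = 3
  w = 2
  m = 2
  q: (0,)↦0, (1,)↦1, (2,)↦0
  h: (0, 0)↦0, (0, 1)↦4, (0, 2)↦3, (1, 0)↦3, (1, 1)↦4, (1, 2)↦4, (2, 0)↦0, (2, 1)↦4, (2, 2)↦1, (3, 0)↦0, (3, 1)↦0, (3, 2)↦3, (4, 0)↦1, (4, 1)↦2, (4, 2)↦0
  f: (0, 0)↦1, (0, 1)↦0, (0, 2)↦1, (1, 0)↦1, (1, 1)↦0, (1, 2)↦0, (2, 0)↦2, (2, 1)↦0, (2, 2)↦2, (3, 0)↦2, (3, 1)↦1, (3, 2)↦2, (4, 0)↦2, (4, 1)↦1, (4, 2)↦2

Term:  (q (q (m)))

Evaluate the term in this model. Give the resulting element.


  m = 2
  (q (m)) = q(2,) = 0
  (q (q (m))) = q(0,) = 0

value = 0


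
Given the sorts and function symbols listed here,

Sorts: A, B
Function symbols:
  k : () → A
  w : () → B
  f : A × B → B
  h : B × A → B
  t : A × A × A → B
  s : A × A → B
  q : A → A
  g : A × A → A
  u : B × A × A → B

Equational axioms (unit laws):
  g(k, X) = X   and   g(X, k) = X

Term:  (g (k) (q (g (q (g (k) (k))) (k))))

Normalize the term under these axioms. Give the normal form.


1. (g (k) (q (g (q (g (k) (k))) (k))))  →  (q (g (q (g (k) (k))) (k)))
2. (q (g (q (g (k) (k))) (k)))  →  (q (q (g (k) (k))))
3. (q (q (g (k) (k))))  →  (q (q (k)))

normal form = (q (q (k)))


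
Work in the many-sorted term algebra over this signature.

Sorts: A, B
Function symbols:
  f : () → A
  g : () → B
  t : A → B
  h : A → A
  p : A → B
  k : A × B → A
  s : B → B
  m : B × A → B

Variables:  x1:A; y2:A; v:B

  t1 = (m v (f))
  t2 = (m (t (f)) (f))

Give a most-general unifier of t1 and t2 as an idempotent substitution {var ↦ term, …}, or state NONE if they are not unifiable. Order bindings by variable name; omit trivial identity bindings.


{v ↦ (t (f))}


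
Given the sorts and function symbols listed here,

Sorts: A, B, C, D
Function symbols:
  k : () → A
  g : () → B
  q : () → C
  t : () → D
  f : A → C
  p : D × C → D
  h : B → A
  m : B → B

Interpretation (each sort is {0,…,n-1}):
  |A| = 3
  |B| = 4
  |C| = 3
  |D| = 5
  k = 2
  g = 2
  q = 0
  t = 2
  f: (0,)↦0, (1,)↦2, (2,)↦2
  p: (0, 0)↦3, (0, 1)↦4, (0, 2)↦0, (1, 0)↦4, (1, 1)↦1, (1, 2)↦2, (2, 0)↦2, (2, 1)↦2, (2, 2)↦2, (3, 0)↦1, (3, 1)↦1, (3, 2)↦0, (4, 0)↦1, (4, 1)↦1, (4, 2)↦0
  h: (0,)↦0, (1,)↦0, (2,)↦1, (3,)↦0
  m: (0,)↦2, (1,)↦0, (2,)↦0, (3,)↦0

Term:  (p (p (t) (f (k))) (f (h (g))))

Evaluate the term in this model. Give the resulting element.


  t = 2
  k = 2
  (f (k)) = f(2,) = 2
  (p (t) (f (k))) = p(2, 2) = 2
  g = 2
  (h (g)) = h(2,) = 1
  (f (h (g))) = f(1,) = 2
  (p (p (t) (f (k))) (f (h (g)))) = p(2, 2) = 2

value = 2


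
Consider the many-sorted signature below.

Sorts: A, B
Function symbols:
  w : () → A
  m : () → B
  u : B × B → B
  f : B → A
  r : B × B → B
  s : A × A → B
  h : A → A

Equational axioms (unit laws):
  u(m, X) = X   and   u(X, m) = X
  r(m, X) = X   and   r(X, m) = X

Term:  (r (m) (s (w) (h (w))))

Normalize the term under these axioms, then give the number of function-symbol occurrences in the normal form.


1. (r (m) (s (w) (h (w))))  →  (s (w) (h (w)))
normal form: (s (w) (h (w)))

size = 4


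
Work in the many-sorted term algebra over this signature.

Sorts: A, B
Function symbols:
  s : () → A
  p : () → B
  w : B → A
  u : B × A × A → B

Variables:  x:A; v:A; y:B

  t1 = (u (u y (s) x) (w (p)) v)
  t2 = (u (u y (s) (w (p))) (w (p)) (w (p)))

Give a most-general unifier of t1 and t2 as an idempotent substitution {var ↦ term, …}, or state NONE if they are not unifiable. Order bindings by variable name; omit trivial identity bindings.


{v ↦ (w (p)), x ↦ (w (p))}


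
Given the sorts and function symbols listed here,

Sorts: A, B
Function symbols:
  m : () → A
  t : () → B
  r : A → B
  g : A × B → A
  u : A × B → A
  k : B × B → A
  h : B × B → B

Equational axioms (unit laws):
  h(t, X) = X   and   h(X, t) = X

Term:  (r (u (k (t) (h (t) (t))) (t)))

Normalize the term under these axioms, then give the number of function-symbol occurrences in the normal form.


1. (r (u (k (t) (h (t) (t))) (t)))  →  (r (u (k (t) (t)) (t)))
normal form: (r (u (k (t) (t)) (t)))

size = 6


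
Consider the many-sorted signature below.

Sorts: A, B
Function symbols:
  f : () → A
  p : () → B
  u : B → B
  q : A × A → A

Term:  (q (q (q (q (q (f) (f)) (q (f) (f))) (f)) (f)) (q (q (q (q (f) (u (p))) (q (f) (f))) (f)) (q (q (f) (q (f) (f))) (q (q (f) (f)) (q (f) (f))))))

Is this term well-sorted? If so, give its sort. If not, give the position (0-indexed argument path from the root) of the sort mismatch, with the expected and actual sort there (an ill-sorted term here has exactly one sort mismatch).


          (f) : A
          (f) : A
        (q (f) (f)) : A
          (f) : A
          (f) : A
        (q (f) (f)) : A
      (q (q (f) (f)) (q (f) (f))) : A
      (f) : A
    (q (q (q (f) (f)) (q (f) (f))) (f)) : A
    (f) : A
  (q (q (q (q (f) (f)) (q (f) (f))) (f)) (f)) : A
          (f) : A
            (p) : B
          (u (p)) : B
        (q (f) (u (p))) : ✗ arg 1 at [1, 0, 0, 0, 1] has sort B, expected A
          (f) : A
          (f) : A
        (q (f) (f)) : A
      (f) : A
        (f) : A
          (f) : A
          (f) : A
        (q (f) (f)) : A
      (q (f) (q (f) (f))) : A
          (f) : A
          (f) : A
        (q (f) (f)) : A
          (f) : A
          (f) : A
        (q (f) (f)) : A
      (q (q (f) (f)) (q (f) (f))) : A
    (q (q (f) (q (f) (f))) (q (q (f) (f)) (q (f) (f)))) : A

ill-sorted at position [1, 0, 0, 0, 1]: expected A, got B


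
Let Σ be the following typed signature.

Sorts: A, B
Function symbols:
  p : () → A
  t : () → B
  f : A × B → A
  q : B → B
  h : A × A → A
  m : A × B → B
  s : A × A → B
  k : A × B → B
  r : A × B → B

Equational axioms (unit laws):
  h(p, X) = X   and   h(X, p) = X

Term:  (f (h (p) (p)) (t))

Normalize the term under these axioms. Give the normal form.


normal form = (f (p) (t))

1. (f (h (p) (p)) (t))  →  (f (p) (t))


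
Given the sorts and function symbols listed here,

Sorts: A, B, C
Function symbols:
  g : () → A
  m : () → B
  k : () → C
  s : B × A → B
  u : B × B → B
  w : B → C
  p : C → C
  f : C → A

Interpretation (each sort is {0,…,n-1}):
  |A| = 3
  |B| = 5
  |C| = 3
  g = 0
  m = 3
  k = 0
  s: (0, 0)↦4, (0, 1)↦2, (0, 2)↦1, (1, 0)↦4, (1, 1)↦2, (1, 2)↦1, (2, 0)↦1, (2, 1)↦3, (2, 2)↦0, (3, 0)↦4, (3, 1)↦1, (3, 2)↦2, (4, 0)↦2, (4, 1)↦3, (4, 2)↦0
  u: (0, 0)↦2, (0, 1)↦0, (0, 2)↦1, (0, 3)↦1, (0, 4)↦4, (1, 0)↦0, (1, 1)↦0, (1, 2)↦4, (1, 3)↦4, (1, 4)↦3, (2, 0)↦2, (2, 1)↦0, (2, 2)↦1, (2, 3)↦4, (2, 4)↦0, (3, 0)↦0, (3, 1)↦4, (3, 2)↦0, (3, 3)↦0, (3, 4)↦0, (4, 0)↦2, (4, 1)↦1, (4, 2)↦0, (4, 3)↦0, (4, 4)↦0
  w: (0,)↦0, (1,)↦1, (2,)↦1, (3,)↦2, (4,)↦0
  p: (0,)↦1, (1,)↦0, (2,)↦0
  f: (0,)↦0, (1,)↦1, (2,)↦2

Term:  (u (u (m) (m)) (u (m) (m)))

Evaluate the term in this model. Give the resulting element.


value = 2

  m = 3
  m = 3
  (u (m) (m)) = u(3, 3) = 0
  m = 3
  m = 3
  (u (m) (m)) = u(3, 3) = 0
  (u (u (m) (m)) (u (m) (m))) = u(0, 0) = 2


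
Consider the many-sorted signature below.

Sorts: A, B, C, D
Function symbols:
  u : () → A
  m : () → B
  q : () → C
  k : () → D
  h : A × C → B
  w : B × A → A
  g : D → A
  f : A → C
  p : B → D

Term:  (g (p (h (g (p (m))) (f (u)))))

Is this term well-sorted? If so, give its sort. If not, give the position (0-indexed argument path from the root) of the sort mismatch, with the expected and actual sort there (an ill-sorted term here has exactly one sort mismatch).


          (m) : B
        (p (m)) : D
      (g (p (m))) : A
        (u) : A
      (f (u)) : C
    (h (g (p (m))) (f (u))) : B
  (p (h (g (p (m))) (f (u)))) : D
(g (p (h (g (p (m))) (f (u))))) : A

well-sorted; sort = A


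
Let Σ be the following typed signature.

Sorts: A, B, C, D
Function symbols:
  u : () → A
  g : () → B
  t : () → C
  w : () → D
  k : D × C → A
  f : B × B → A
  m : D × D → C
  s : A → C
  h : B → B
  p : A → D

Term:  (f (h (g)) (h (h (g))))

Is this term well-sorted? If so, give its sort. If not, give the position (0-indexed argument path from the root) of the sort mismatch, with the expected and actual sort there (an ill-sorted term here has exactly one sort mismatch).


well-sorted; sort = A

    (g) : B
  (h (g)) : B
      (g) : B
    (h (g)) : B
  (h (h (g))) : B
(f (h (g)) (h (h (g)))) : A


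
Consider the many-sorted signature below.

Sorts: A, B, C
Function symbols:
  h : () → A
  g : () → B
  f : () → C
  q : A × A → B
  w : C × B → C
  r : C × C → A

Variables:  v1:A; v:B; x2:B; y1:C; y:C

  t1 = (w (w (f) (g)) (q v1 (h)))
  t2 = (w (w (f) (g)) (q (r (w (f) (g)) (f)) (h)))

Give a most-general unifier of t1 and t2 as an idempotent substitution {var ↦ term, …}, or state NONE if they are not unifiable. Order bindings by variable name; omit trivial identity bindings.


{v1 ↦ (r (w (f) (g)) (f))}


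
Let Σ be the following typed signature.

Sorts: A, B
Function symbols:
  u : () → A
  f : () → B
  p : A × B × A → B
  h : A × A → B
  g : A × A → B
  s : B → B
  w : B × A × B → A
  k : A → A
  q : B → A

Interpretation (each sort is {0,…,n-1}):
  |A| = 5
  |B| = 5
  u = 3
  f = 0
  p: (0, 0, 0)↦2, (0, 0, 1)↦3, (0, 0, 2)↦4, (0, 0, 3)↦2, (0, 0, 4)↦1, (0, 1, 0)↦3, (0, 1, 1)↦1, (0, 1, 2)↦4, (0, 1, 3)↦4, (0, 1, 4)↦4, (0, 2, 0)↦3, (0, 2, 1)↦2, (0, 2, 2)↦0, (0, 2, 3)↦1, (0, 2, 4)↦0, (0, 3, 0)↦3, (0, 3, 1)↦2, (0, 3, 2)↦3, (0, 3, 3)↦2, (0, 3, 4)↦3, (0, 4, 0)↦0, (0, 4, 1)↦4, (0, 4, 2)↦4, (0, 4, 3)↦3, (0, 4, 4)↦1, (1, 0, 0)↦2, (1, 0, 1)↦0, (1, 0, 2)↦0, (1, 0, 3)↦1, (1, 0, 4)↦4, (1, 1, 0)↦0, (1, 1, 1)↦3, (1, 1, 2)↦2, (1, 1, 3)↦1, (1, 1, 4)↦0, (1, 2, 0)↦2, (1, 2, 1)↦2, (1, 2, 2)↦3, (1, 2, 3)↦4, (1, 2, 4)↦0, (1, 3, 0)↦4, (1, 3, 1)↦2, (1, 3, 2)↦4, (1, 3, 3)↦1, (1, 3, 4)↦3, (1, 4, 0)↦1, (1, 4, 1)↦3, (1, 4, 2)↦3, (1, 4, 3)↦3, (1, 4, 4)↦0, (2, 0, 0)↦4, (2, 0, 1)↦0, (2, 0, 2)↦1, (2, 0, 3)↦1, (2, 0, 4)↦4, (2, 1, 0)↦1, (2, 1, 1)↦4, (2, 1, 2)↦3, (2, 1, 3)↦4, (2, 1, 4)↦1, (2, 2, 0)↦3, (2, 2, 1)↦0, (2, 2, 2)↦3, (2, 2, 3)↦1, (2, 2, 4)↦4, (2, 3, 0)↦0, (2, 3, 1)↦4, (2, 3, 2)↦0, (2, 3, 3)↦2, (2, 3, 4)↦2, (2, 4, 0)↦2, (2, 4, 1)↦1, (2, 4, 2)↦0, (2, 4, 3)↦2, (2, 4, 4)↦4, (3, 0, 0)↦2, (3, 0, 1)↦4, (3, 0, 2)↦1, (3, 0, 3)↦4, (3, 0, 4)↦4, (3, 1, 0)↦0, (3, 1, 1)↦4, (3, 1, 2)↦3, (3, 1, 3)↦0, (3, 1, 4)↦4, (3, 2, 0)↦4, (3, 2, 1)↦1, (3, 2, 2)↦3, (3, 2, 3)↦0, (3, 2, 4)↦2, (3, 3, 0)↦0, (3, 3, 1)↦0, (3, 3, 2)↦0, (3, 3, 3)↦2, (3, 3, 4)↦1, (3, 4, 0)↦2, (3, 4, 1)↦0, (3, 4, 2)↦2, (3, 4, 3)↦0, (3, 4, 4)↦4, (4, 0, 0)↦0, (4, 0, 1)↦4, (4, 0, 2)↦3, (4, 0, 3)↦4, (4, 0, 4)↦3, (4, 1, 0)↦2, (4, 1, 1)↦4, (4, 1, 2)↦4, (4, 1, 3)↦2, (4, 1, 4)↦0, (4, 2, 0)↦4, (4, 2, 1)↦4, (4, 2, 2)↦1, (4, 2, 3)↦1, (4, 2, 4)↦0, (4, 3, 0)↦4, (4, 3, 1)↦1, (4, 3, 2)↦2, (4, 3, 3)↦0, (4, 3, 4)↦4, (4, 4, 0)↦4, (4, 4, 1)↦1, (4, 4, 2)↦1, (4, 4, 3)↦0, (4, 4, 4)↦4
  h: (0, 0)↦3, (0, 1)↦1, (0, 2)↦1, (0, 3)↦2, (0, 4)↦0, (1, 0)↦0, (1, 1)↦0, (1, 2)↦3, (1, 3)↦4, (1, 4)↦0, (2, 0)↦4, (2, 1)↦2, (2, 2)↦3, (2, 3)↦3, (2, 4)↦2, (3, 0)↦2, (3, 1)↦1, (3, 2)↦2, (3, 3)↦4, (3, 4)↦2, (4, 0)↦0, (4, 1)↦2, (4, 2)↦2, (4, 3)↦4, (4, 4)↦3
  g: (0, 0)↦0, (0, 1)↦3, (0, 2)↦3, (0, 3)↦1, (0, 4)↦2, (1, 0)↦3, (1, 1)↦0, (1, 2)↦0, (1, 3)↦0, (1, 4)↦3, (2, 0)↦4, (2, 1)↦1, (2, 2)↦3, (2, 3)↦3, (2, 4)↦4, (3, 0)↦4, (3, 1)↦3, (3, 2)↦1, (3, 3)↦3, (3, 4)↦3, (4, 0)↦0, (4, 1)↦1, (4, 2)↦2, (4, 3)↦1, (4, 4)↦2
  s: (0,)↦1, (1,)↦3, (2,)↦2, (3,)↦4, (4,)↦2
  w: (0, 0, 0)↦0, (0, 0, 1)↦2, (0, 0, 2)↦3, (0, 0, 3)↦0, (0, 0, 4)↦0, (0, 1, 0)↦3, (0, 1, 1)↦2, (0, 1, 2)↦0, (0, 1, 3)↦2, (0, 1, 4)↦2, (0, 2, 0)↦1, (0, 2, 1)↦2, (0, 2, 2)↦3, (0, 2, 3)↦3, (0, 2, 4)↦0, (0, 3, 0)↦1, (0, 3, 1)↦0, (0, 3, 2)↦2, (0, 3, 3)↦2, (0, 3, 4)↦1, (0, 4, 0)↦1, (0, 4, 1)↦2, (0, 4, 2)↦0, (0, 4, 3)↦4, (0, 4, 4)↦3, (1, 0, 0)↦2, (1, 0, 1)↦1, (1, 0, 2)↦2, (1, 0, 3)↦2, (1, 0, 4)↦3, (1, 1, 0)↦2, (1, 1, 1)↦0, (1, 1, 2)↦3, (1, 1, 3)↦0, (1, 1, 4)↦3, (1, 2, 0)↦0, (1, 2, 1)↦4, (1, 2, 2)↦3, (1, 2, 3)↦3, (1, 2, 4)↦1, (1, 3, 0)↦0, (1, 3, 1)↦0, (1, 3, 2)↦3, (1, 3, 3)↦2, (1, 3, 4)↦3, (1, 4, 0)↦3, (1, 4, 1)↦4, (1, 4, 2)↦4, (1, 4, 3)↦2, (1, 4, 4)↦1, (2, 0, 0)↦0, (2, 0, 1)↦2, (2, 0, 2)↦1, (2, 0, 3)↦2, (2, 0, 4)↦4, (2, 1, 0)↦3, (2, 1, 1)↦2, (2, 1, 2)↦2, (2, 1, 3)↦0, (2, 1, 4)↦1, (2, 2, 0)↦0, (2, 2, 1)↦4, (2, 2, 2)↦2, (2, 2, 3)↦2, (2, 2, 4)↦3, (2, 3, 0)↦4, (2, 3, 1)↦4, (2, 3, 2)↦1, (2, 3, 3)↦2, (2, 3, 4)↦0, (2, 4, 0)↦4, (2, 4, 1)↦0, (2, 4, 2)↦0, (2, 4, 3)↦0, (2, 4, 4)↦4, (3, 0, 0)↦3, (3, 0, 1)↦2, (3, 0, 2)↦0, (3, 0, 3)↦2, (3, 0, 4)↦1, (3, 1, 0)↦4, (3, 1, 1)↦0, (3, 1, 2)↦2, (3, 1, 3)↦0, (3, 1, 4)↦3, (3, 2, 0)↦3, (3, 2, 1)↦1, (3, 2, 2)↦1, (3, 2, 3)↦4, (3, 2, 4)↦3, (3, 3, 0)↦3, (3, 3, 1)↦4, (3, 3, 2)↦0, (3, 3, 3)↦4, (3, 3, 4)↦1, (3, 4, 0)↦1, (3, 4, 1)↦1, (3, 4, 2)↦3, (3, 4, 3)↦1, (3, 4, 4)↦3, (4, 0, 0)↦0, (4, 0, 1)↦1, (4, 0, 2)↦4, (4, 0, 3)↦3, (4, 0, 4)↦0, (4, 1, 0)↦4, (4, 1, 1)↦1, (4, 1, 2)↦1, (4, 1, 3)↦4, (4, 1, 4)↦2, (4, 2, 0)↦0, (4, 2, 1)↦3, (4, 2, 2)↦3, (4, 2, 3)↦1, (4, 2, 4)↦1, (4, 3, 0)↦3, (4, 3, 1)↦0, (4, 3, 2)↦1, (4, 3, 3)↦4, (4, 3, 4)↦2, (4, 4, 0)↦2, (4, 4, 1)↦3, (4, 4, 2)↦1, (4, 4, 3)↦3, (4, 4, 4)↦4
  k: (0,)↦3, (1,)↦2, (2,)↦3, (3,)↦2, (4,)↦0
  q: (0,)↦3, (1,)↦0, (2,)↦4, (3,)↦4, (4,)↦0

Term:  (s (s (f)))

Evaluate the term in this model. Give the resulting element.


value = 3

  f = 0
  (s (f)) = s(0,) = 1
  (s (s (f))) = s(1,) = 3


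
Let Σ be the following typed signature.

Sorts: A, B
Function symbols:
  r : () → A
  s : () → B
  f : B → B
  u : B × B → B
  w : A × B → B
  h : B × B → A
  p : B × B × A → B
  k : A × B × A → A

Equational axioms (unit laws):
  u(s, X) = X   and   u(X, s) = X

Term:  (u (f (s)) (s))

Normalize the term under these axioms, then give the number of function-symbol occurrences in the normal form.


size = 2

1. (u (f (s)) (s))  →  (f (s))
normal form: (f (s))


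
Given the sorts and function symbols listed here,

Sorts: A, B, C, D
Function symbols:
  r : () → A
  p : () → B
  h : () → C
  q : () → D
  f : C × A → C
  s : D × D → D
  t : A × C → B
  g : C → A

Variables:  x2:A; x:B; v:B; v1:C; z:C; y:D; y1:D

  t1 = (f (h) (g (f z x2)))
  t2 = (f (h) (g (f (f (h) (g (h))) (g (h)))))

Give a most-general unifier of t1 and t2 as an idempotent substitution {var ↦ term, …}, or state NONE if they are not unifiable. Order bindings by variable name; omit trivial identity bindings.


{x2 ↦ (g (h)), z ↦ (f (h) (g (h)))}


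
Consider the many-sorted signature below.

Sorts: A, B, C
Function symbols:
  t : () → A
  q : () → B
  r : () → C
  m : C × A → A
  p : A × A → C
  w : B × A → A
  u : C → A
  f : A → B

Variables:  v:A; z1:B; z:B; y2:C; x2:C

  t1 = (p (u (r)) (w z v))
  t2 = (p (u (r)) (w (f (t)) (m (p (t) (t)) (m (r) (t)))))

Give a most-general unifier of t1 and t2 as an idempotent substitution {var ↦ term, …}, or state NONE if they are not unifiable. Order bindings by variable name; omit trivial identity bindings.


{v ↦ (m (p (t) (t)) (m (r) (t))), z ↦ (f (t))}


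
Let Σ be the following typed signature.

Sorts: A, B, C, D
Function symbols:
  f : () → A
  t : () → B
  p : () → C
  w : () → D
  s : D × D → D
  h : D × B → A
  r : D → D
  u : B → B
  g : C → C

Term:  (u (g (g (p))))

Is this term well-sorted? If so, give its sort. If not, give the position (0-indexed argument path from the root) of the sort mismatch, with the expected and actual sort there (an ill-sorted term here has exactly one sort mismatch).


      (p) : C
    (g (p)) : C
  (g (g (p))) : C
(u (g (g (p)))) : ✗ arg 0 at [0] has sort C, expected B

ill-sorted at position [0]: expected B, got C


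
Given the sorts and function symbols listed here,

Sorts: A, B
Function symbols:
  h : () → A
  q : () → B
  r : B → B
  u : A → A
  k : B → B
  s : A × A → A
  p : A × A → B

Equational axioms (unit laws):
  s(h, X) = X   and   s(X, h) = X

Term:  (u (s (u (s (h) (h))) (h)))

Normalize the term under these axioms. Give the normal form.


1. (u (s (u (s (h) (h))) (h)))  →  (u (u (s (h) (h))))
2. (u (u (s (h) (h))))  →  (u (u (h)))

normal form = (u (u (h)))
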